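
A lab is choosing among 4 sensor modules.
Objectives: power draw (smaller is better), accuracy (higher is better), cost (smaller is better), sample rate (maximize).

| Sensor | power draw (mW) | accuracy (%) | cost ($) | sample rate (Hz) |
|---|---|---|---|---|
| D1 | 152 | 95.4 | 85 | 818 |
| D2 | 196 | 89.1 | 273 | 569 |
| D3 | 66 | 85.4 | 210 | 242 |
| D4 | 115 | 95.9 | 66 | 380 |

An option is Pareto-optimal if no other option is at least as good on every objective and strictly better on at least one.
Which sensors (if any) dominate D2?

D1

D1: power draw 152≤196, accuracy 95.4≥89.1, cost 85≤273, sample rate 818≥569 — dominates D2.
Others (D3, D4) are each worse than D2 on at least one objective.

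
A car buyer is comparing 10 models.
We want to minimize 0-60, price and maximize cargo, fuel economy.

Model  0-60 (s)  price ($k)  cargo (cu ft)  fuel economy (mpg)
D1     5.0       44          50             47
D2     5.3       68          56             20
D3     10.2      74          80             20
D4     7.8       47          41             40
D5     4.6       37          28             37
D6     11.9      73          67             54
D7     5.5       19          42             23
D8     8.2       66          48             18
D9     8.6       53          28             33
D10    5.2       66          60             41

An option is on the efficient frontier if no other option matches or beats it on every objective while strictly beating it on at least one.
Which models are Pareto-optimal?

D1: not dominated.
D2: dominated by D10 (0-60 5.2≤5.3, price 66≤68, cargo 60≥56, fuel economy 41≥20).
D3: not dominated (best cargo).
D4: dominated by D1 (0-60 5.0≤7.8, price 44≤47, cargo 50≥41, fuel economy 47≥40).
D5: not dominated (best 0-60).
D6: not dominated (best fuel economy).
D7: not dominated (best price).
D8: dominated by D1 (0-60 5.0≤8.2, price 44≤66, cargo 50≥48, fuel economy 47≥18).
D9: dominated by D1 (0-60 5.0≤8.6, price 44≤53, cargo 50≥28, fuel economy 47≥33).
D10: not dominated.

D1, D3, D5, D6, D7, D10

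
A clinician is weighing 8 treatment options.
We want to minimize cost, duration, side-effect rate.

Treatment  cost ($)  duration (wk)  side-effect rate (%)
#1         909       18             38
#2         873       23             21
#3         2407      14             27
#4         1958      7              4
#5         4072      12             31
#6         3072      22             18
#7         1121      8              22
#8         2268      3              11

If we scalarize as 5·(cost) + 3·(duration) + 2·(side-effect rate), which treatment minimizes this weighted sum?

#1: 5·909 + 3·18 + 2·38 = 4675
#2: 5·873 + 3·23 + 2·21 = 4476
#3: 5·2407 + 3·14 + 2·27 = 12131
#4: 5·1958 + 3·7 + 2·4 = 9819
#5: 5·4072 + 3·12 + 2·31 = 20458
#6: 5·3072 + 3·22 + 2·18 = 15462
#7: 5·1121 + 3·8 + 2·22 = 5673
#8: 5·2268 + 3·3 + 2·11 = 11371
Lowest: #2 at 4476.

#2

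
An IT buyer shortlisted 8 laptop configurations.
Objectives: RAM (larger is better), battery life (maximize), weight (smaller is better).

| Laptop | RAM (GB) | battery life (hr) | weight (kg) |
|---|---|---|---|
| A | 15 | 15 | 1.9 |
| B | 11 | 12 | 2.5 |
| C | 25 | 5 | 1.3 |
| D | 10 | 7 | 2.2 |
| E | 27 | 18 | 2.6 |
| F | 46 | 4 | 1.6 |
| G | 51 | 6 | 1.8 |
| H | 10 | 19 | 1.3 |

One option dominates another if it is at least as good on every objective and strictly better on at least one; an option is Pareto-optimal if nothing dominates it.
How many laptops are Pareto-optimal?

6

A: not dominated.
B: dominated by A (RAM 15≥11, battery life 15≥12, weight 1.9≤2.5).
C: not dominated.
D: dominated by A (RAM 15≥10, battery life 15≥7, weight 1.9≤2.2).
E: not dominated.
F: not dominated.
G: not dominated (best RAM).
H: not dominated (best battery life).
Pareto-optimal: A, C, E, F, G, H → 6.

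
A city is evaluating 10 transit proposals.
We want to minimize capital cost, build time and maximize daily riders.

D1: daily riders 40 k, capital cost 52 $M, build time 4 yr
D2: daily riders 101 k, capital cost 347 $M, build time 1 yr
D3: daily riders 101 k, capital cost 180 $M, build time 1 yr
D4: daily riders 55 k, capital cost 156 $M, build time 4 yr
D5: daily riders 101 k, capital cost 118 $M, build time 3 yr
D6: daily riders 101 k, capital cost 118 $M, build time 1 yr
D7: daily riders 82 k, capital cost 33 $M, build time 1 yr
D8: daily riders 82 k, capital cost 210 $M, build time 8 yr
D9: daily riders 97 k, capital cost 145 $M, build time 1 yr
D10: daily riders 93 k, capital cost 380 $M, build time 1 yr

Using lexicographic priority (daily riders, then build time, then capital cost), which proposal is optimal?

First maximize daily riders: best is 101, kept {D2, D3, D5, D6}.
Then minimize build time: best is 1, kept {D2, D3, D6}.
Then minimize capital cost: best is 118, kept {D6}.

D6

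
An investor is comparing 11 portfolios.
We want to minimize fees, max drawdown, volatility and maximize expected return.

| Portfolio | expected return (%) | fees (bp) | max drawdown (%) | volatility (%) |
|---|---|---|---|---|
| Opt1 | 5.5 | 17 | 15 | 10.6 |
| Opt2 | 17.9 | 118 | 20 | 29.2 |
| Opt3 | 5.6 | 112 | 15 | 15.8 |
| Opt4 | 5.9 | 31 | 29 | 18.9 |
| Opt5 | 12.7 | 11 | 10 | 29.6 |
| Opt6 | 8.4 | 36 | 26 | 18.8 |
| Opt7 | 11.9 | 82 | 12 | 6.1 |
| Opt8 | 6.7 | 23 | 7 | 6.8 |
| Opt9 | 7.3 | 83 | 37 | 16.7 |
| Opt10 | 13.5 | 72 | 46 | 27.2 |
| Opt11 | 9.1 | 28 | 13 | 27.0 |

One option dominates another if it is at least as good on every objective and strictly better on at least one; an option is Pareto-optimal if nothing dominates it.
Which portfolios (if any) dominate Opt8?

none

Opt1: worse on expected return (5.5 vs 6.7).
Opt2: worse on fees (118 vs 23).
Opt3: worse on expected return (5.6 vs 6.7).
Opt4: worse on expected return (5.9 vs 6.7).
Opt5: worse on max drawdown (10 vs 7).
Opt6: worse on fees (36 vs 23).
Opt7: worse on fees (82 vs 23).
Opt9: worse on fees (83 vs 23).
Opt10: worse on fees (72 vs 23).
Opt11: worse on fees (28 vs 23).
No option dominates Opt8.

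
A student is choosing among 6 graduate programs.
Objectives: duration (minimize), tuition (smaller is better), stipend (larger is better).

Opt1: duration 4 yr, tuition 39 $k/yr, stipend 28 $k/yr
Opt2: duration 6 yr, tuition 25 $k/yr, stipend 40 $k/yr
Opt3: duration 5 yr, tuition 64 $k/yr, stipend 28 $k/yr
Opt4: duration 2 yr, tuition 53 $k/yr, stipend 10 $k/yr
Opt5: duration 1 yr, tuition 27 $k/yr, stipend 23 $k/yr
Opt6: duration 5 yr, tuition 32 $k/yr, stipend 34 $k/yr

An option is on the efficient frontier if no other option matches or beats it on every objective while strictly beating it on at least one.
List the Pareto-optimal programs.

Opt1, Opt2, Opt5, Opt6

Opt1: not dominated.
Opt2: not dominated (best tuition).
Opt3: dominated by Opt1 (duration 4≤5, tuition 39≤64, stipend 28≥28).
Opt4: dominated by Opt5 (duration 1≤2, tuition 27≤53, stipend 23≥10).
Opt5: not dominated (best duration).
Opt6: not dominated.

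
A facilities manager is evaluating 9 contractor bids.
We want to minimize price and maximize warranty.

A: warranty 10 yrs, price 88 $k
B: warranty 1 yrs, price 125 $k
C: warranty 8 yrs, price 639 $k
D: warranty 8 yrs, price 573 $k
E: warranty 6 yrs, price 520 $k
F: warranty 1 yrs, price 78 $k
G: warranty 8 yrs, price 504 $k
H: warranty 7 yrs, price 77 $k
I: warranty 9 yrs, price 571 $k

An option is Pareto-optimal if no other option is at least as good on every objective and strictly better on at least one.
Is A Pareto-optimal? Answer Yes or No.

B: worse on warranty (1 vs 10).
C: worse on warranty (8 vs 10).
D: worse on warranty (8 vs 10).
E: worse on warranty (6 vs 10).
F: worse on warranty (1 vs 10).
G: worse on warranty (8 vs 10).
H: worse on warranty (7 vs 10).
I: worse on warranty (9 vs 10).
No option is at least as good as A on every objective and strictly better on one.

Yes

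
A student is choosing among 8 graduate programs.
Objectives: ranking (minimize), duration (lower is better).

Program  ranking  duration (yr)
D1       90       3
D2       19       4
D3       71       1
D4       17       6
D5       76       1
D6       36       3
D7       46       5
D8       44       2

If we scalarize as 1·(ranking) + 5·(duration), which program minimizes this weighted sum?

D1: 1·90 + 5·3 = 105
D2: 1·19 + 5·4 = 39
D3: 1·71 + 5·1 = 76
D4: 1·17 + 5·6 = 47
D5: 1·76 + 5·1 = 81
D6: 1·36 + 5·3 = 51
D7: 1·46 + 5·5 = 71
D8: 1·44 + 5·2 = 54
Lowest: D2 at 39.

D2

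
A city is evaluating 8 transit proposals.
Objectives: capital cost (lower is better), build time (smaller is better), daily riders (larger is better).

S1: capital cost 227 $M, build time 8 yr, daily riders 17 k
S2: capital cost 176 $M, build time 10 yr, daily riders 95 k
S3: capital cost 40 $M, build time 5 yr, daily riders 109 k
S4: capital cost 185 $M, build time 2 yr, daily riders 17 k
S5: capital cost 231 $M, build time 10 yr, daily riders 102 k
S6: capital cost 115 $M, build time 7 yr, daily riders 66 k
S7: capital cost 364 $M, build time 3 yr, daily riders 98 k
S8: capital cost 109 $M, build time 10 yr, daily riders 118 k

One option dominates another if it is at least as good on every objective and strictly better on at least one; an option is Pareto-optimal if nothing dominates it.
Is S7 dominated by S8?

S8 vs S7: S8 is worse on build time (10 vs 3), so it does not dominate S7.

No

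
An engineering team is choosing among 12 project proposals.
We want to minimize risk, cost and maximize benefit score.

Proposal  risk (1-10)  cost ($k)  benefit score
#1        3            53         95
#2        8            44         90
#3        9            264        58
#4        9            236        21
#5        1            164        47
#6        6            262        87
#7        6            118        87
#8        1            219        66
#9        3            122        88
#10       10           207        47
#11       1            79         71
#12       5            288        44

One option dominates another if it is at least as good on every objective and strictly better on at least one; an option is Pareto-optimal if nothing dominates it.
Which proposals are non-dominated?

#1: not dominated (best benefit score).
#2: not dominated (best cost).
#3: dominated by #1 (risk 3≤9, cost 53≤264, benefit score 95≥58).
#4: dominated by #1 (risk 3≤9, cost 53≤236, benefit score 95≥21).
#5: dominated by #11 (risk 1≤1, cost 79≤164, benefit score 71≥47).
#6: dominated by #1 (risk 3≤6, cost 53≤262, benefit score 95≥87).
#7: dominated by #1 (risk 3≤6, cost 53≤118, benefit score 95≥87).
#8: dominated by #11 (risk 1≤1, cost 79≤219, benefit score 71≥66).
#9: dominated by #1 (risk 3≤3, cost 53≤122, benefit score 95≥88).
#10: dominated by #1 (risk 3≤10, cost 53≤207, benefit score 95≥47).
#11: not dominated.
#12: dominated by #1 (risk 3≤5, cost 53≤288, benefit score 95≥44).

#1, #2, #11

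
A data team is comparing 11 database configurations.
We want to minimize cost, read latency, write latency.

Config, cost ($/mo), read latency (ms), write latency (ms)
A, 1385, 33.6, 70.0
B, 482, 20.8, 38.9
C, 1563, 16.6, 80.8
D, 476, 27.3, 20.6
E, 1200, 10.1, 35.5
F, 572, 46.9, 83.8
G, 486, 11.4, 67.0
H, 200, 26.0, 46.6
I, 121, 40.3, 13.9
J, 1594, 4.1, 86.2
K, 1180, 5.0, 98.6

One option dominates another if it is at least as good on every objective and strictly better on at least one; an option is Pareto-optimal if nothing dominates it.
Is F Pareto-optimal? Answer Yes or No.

No

B vs F: cost 482≤572, read latency 20.8≤46.9, write latency 38.9≤83.8 — B is at least as good on every objective and strictly better on at least one, so B dominates F.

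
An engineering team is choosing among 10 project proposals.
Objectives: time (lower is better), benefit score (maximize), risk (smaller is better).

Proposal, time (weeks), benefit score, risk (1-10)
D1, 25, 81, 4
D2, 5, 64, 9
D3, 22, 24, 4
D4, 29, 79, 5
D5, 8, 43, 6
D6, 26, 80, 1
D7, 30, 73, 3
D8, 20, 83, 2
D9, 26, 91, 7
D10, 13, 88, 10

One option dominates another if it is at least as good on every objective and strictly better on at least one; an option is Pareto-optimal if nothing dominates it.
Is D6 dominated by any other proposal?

D1: worse on risk (4 vs 1).
D2: worse on benefit score (64 vs 80).
D3: worse on benefit score (24 vs 80).
D4: worse on time (29 vs 26).
D5: worse on benefit score (43 vs 80).
D7: worse on time (30 vs 26).
D8: worse on risk (2 vs 1).
D9: worse on risk (7 vs 1).
D10: worse on risk (10 vs 1).
No option is at least as good as D6 on every objective and strictly better on one.

No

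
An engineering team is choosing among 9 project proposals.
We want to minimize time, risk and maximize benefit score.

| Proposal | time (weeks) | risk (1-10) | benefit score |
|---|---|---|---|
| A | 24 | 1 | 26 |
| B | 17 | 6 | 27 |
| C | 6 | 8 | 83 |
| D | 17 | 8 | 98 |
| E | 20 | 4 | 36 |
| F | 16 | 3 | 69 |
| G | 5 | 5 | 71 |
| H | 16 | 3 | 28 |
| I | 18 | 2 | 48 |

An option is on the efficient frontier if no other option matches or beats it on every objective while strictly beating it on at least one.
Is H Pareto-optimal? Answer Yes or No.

No

F vs H: time 16≤16, risk 3≤3, benefit score 69≥28 — F is at least as good on every objective and strictly better on at least one, so F dominates H.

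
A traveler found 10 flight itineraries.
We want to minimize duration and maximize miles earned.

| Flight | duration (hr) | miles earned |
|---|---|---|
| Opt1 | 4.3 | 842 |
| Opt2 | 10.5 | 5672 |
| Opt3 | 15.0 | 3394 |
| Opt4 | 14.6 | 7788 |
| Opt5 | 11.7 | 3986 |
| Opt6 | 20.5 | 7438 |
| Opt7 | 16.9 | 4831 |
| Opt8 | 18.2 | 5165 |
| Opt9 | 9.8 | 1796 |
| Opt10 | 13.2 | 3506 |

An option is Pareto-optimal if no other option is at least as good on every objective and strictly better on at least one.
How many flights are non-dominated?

4

Opt1: not dominated (best duration).
Opt2: not dominated.
Opt3: dominated by Opt2 (duration 10.5≤15.0, miles earned 5672≥3394).
Opt4: not dominated (best miles earned).
Opt5: dominated by Opt2 (duration 10.5≤11.7, miles earned 5672≥3986).
Opt6: dominated by Opt4 (duration 14.6≤20.5, miles earned 7788≥7438).
Opt7: dominated by Opt2 (duration 10.5≤16.9, miles earned 5672≥4831).
Opt8: dominated by Opt2 (duration 10.5≤18.2, miles earned 5672≥5165).
Opt9: not dominated.
Opt10: dominated by Opt2 (duration 10.5≤13.2, miles earned 5672≥3506).
Pareto-optimal: Opt1, Opt2, Opt4, Opt9 → 4.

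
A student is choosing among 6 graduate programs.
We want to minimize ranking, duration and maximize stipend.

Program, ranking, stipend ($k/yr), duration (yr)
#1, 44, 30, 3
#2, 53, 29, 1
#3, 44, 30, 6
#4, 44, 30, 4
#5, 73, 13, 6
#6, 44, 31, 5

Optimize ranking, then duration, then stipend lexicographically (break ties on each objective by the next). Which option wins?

First minimize ranking: best is 44, kept {#1, #3, #4, #6}.
Then minimize duration: best is 3, kept {#1}.

#1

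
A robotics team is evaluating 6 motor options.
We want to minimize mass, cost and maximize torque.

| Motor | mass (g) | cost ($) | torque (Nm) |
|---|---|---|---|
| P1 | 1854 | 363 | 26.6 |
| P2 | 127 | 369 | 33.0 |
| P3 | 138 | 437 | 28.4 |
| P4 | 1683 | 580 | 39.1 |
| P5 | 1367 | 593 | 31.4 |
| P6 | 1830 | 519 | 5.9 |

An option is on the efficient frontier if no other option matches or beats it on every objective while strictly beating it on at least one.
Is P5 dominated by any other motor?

P2 vs P5: mass 127≤1367, cost 369≤593, torque 33.0≥31.4 — P2 is at least as good on every objective and strictly better on at least one, so P2 dominates P5.

Yes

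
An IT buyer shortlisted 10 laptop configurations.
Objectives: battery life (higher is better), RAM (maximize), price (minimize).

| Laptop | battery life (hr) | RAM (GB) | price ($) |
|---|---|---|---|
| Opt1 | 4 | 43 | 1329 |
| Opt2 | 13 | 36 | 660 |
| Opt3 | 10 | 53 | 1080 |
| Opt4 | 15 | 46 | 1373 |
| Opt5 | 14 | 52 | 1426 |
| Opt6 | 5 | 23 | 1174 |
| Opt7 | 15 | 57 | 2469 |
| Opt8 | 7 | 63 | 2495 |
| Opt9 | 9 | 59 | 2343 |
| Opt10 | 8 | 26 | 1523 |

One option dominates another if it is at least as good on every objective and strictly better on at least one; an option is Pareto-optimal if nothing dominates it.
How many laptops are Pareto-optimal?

Opt1: dominated by Opt3 (battery life 10≥4, RAM 53≥43, price 1080≤1329).
Opt2: not dominated (best price).
Opt3: not dominated.
Opt4: not dominated.
Opt5: not dominated.
Opt6: dominated by Opt2 (battery life 13≥5, RAM 36≥23, price 660≤1174).
Opt7: not dominated.
Opt8: not dominated (best RAM).
Opt9: not dominated.
Opt10: dominated by Opt2 (battery life 13≥8, RAM 36≥26, price 660≤1523).
Pareto-optimal: Opt2, Opt3, Opt4, Opt5, Opt7, Opt8, Opt9 → 7.

7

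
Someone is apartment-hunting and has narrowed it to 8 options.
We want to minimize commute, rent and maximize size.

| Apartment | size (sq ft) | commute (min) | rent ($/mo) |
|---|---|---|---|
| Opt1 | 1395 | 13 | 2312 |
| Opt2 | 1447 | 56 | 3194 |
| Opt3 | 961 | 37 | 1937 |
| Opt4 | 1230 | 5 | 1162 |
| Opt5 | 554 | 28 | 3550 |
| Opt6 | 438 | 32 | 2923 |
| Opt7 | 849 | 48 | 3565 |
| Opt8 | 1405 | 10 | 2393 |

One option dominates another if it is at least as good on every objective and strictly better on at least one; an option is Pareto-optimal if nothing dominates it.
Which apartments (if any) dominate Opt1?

Opt2: worse on commute (56 vs 13).
Opt3: worse on size (961 vs 1395).
Opt4: worse on size (1230 vs 1395).
Opt5: worse on size (554 vs 1395).
Opt6: worse on size (438 vs 1395).
Opt7: worse on size (849 vs 1395).
Opt8: worse on rent (2393 vs 2312).
No option dominates Opt1.

none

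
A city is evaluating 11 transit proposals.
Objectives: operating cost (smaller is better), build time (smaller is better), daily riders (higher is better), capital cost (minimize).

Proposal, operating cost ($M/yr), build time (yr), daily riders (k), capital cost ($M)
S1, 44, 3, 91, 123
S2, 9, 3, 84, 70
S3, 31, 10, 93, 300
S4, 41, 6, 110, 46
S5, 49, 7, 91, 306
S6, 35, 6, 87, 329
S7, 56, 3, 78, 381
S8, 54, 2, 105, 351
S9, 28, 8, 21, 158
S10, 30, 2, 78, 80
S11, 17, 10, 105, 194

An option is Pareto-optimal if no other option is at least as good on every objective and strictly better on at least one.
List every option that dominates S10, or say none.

S1: worse on operating cost (44 vs 30).
S2: worse on build time (3 vs 2).
S3: worse on operating cost (31 vs 30).
S4: worse on operating cost (41 vs 30).
S5: worse on operating cost (49 vs 30).
S6: worse on operating cost (35 vs 30).
S7: worse on operating cost (56 vs 30).
S8: worse on operating cost (54 vs 30).
S9: worse on build time (8 vs 2).
S11: worse on build time (10 vs 2).
No option dominates S10.

none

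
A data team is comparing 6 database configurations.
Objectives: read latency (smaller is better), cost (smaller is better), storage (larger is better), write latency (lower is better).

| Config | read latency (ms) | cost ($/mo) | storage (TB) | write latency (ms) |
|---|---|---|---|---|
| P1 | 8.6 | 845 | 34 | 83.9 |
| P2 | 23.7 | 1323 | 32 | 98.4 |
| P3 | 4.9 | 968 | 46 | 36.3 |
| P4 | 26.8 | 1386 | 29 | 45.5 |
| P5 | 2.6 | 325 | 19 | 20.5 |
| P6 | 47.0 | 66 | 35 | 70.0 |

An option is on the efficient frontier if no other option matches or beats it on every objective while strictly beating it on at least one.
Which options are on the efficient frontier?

P1: not dominated.
P2: dominated by P1 (read latency 8.6≤23.7, cost 845≤1323, storage 34≥32, write latency 83.9≤98.4).
P3: not dominated (best storage).
P4: dominated by P3 (read latency 4.9≤26.8, cost 968≤1386, storage 46≥29, write latency 36.3≤45.5).
P5: not dominated (best read latency).
P6: not dominated (best cost).

P1, P3, P5, P6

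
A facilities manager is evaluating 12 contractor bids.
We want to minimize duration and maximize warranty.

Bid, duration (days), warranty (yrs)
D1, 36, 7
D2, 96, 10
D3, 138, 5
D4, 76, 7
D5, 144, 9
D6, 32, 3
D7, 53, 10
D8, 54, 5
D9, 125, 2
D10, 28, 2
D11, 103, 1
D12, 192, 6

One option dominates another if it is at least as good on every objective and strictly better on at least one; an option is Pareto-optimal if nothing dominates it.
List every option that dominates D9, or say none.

D1: duration 36≤125, warranty 7≥2 — dominates D9.
D2: duration 96≤125, warranty 10≥2 — dominates D9.
D4: duration 76≤125, warranty 7≥2 — dominates D9.
D6: duration 32≤125, warranty 3≥2 — dominates D9.
D7: duration 53≤125, warranty 10≥2 — dominates D9.
D8: duration 54≤125, warranty 5≥2 — dominates D9.
D10: duration 28≤125, warranty 2≥2 — dominates D9.
Others (D3, D5, D11, D12) are each worse than D9 on at least one objective.

D1, D2, D4, D6, D7, D8, D10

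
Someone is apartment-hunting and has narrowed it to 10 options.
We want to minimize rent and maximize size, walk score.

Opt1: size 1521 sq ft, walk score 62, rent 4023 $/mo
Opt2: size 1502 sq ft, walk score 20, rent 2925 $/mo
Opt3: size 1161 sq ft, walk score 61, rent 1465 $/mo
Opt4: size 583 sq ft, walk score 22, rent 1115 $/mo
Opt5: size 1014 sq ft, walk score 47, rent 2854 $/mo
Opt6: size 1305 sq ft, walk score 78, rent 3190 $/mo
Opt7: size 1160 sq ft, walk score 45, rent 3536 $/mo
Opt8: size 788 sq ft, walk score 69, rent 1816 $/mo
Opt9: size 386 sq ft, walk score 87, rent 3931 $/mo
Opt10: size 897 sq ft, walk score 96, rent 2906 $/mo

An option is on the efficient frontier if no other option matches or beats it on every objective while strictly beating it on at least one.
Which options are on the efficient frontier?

Opt1: not dominated (best size).
Opt2: not dominated.
Opt3: not dominated.
Opt4: not dominated (best rent).
Opt5: dominated by Opt3 (size 1161≥1014, walk score 61≥47, rent 1465≤2854).
Opt6: not dominated.
Opt7: dominated by Opt3 (size 1161≥1160, walk score 61≥45, rent 1465≤3536).
Opt8: not dominated.
Opt9: dominated by Opt10 (size 897≥386, walk score 96≥87, rent 2906≤3931).
Opt10: not dominated (best walk score).

Opt1, Opt2, Opt3, Opt4, Opt6, Opt8, Opt10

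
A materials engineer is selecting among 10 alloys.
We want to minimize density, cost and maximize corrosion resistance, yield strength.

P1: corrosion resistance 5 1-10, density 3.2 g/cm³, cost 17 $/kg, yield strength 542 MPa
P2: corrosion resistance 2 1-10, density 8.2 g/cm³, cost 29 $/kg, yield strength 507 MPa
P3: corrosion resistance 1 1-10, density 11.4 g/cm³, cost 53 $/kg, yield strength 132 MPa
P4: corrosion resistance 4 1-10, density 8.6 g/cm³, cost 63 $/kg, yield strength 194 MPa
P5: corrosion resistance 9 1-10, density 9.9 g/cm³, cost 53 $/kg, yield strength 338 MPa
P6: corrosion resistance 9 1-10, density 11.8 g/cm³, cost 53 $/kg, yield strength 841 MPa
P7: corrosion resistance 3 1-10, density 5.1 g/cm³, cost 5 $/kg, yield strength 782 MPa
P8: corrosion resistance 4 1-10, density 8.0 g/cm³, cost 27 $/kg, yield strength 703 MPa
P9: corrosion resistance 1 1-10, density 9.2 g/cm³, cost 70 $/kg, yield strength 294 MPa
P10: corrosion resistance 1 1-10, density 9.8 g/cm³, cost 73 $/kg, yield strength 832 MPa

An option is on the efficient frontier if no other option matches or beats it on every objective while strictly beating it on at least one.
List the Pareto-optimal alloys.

P1, P5, P6, P7, P8, P10

P1: not dominated (best density).
P2: dominated by P1 (corrosion resistance 5≥2, density 3.2≤8.2, cost 17≤29, yield strength 542≥507).
P3: dominated by P1 (corrosion resistance 5≥1, density 3.2≤11.4, cost 17≤53, yield strength 542≥132).
P4: dominated by P1 (corrosion resistance 5≥4, density 3.2≤8.6, cost 17≤63, yield strength 542≥194).
P5: not dominated.
P6: not dominated (best yield strength).
P7: not dominated (best cost).
P8: not dominated.
P9: dominated by P1 (corrosion resistance 5≥1, density 3.2≤9.2, cost 17≤70, yield strength 542≥294).
P10: not dominated.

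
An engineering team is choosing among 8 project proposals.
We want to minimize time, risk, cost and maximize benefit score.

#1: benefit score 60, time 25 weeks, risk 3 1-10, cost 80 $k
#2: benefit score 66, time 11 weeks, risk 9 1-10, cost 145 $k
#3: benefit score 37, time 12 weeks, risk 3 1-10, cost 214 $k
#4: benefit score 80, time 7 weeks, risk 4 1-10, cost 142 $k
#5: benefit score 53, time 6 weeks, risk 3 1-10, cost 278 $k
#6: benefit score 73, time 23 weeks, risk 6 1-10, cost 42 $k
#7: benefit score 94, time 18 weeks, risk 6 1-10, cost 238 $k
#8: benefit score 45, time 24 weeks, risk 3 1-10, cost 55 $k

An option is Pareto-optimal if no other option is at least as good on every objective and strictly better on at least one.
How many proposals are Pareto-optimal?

#1: not dominated.
#2: dominated by #4 (benefit score 80≥66, time 7≤11, risk 4≤9, cost 142≤145).
#3: not dominated.
#4: not dominated.
#5: not dominated (best time).
#6: not dominated (best cost).
#7: not dominated (best benefit score).
#8: not dominated.
Pareto-optimal: #1, #3, #4, #5, #6, #7, #8 → 7.

7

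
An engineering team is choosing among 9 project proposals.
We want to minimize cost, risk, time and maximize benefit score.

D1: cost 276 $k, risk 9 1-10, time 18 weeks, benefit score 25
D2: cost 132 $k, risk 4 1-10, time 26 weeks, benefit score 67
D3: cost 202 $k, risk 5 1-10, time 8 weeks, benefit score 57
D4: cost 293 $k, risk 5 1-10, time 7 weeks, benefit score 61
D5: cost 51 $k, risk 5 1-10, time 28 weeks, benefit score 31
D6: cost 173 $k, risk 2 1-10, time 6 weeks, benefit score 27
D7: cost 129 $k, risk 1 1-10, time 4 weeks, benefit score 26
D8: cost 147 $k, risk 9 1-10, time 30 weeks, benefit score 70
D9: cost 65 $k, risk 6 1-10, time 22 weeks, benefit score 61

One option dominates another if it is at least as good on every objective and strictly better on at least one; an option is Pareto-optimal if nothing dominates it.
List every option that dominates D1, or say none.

D3: cost 202≤276, risk 5≤9, time 8≤18, benefit score 57≥25 — dominates D1.
D6: cost 173≤276, risk 2≤9, time 6≤18, benefit score 27≥25 — dominates D1.
D7: cost 129≤276, risk 1≤9, time 4≤18, benefit score 26≥25 — dominates D1.
Others (D2, D4, D5, D8, D9) are each worse than D1 on at least one objective.

D3, D6, D7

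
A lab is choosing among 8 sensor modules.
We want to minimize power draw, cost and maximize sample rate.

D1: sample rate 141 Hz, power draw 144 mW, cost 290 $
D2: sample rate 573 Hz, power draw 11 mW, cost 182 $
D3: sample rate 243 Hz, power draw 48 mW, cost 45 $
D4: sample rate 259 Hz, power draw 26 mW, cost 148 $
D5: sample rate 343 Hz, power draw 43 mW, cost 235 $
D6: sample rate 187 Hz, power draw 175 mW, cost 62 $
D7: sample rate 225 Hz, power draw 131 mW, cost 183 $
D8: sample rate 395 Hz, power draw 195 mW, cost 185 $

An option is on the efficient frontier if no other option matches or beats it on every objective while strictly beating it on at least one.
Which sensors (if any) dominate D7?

D2: sample rate 573≥225, power draw 11≤131, cost 182≤183 — dominates D7.
D3: sample rate 243≥225, power draw 48≤131, cost 45≤183 — dominates D7.
D4: sample rate 259≥225, power draw 26≤131, cost 148≤183 — dominates D7.
Others (D1, D5, D6, D8) are each worse than D7 on at least one objective.

D2, D3, D4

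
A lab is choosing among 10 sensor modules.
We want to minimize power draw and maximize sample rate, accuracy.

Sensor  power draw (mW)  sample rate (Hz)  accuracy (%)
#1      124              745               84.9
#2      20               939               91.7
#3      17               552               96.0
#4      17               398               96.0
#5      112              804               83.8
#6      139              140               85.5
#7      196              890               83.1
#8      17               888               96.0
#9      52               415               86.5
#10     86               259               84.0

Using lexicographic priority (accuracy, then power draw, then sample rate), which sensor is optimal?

First maximize accuracy: best is 96.0, kept {#3, #4, #8}.
Then minimize power draw: best is 17, kept {#3, #4, #8}.
Then maximize sample rate: best is 888, kept {#8}.

#8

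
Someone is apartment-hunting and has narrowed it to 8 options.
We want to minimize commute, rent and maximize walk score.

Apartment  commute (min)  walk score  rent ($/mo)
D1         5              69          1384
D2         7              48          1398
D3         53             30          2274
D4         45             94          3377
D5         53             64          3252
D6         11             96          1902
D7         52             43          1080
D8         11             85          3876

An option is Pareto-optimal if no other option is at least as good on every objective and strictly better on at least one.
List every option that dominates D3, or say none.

D1, D2, D6, D7

D1: commute 5≤53, walk score 69≥30, rent 1384≤2274 — dominates D3.
D2: commute 7≤53, walk score 48≥30, rent 1398≤2274 — dominates D3.
D6: commute 11≤53, walk score 96≥30, rent 1902≤2274 — dominates D3.
D7: commute 52≤53, walk score 43≥30, rent 1080≤2274 — dominates D3.
Others (D4, D5, D8) are each worse than D3 on at least one objective.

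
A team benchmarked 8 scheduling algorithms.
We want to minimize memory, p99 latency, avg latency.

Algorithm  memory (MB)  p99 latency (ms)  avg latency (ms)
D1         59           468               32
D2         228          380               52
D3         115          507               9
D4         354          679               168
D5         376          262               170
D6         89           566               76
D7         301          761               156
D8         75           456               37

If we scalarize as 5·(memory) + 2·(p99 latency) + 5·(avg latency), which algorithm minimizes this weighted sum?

D1

D1: 5·59 + 2·468 + 5·32 = 1391
D2: 5·228 + 2·380 + 5·52 = 2160
D3: 5·115 + 2·507 + 5·9 = 1634
D4: 5·354 + 2·679 + 5·168 = 3968
D5: 5·376 + 2·262 + 5·170 = 3254
D6: 5·89 + 2·566 + 5·76 = 1957
D7: 5·301 + 2·761 + 5·156 = 3807
D8: 5·75 + 2·456 + 5·37 = 1472
Lowest: D1 at 1391.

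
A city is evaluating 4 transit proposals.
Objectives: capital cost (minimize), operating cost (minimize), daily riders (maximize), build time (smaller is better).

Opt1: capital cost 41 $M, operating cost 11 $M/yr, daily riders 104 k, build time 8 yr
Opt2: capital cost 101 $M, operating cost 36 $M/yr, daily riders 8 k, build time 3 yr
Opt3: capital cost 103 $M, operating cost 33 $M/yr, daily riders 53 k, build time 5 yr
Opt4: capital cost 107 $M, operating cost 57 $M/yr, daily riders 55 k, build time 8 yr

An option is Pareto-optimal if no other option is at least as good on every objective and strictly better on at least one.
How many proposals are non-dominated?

3

Opt1: not dominated (best capital cost).
Opt2: not dominated (best build time).
Opt3: not dominated.
Opt4: dominated by Opt1 (capital cost 41≤107, operating cost 11≤57, daily riders 104≥55, build time 8≤8).
Pareto-optimal: Opt1, Opt2, Opt3 → 3.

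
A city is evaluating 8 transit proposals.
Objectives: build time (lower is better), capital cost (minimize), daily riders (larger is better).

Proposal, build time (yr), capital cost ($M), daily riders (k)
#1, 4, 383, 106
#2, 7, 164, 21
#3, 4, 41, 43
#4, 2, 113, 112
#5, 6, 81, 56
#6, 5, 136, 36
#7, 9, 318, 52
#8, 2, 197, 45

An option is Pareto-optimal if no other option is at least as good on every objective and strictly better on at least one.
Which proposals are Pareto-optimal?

#3, #4, #5

#1: dominated by #4 (build time 2≤4, capital cost 113≤383, daily riders 112≥106).
#2: dominated by #3 (build time 4≤7, capital cost 41≤164, daily riders 43≥21).
#3: not dominated (best capital cost).
#4: not dominated (best daily riders).
#5: not dominated.
#6: dominated by #3 (build time 4≤5, capital cost 41≤136, daily riders 43≥36).
#7: dominated by #4 (build time 2≤9, capital cost 113≤318, daily riders 112≥52).
#8: dominated by #4 (build time 2≤2, capital cost 113≤197, daily riders 112≥45).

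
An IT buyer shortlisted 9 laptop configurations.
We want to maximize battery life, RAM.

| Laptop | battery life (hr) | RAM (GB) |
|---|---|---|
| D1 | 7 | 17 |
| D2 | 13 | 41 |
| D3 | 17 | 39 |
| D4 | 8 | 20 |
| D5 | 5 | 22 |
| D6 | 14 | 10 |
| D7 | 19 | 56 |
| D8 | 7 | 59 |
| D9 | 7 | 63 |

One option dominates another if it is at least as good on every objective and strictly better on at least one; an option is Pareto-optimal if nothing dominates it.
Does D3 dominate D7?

D3 vs D7: D3 is worse on battery life (17 vs 19), so it does not dominate D7.

No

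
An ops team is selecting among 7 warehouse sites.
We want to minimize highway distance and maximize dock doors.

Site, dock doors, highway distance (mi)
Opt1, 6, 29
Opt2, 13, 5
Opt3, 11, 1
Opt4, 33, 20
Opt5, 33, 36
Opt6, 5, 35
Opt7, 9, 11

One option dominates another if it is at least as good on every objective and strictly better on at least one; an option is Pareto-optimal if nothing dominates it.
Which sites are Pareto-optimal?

Opt2, Opt3, Opt4

Opt1: dominated by Opt2 (dock doors 13≥6, highway distance 5≤29).
Opt2: not dominated.
Opt3: not dominated (best highway distance).
Opt4: not dominated.
Opt5: dominated by Opt4 (dock doors 33≥33, highway distance 20≤36).
Opt6: dominated by Opt1 (dock doors 6≥5, highway distance 29≤35).
Opt7: dominated by Opt2 (dock doors 13≥9, highway distance 5≤11).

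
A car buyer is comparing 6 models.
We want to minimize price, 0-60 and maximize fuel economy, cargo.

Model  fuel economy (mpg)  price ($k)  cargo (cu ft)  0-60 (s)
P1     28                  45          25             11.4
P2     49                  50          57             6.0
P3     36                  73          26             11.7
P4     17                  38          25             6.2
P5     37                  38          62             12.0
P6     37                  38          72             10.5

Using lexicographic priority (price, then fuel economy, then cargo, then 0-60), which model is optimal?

First minimize price: best is 38, kept {P4, P5, P6}.
Then maximize fuel economy: best is 37, kept {P5, P6}.
Then maximize cargo: best is 72, kept {P6}.

P6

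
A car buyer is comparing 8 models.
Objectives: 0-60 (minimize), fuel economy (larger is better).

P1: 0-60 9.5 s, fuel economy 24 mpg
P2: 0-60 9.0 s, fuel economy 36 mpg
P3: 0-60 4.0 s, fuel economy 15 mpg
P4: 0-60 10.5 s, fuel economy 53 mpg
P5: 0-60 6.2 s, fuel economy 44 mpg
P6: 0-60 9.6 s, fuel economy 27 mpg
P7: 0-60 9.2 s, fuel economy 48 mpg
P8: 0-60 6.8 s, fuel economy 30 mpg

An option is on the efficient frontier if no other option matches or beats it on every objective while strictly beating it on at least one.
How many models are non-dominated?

4

P1: dominated by P2 (0-60 9.0≤9.5, fuel economy 36≥24).
P2: dominated by P5 (0-60 6.2≤9.0, fuel economy 44≥36).
P3: not dominated (best 0-60).
P4: not dominated (best fuel economy).
P5: not dominated.
P6: dominated by P2 (0-60 9.0≤9.6, fuel economy 36≥27).
P7: not dominated.
P8: dominated by P5 (0-60 6.2≤6.8, fuel economy 44≥30).
Pareto-optimal: P3, P4, P5, P7 → 4.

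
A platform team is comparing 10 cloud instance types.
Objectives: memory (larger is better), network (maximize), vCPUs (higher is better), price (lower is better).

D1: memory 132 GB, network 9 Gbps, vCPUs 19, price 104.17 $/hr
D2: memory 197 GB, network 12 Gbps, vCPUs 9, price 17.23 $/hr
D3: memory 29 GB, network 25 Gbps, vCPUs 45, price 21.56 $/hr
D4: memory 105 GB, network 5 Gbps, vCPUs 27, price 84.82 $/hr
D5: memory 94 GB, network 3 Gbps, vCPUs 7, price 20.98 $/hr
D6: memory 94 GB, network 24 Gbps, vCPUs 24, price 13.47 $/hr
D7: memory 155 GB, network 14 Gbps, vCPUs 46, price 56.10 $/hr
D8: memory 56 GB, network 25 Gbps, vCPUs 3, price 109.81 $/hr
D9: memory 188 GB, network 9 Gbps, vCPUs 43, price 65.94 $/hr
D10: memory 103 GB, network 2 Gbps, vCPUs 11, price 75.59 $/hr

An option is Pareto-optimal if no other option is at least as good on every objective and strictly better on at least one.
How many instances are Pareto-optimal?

6

D1: dominated by D7 (memory 155≥132, network 14≥9, vCPUs 46≥19, price 56.10≤104.17).
D2: not dominated (best memory).
D3: not dominated.
D4: dominated by D7 (memory 155≥105, network 14≥5, vCPUs 46≥27, price 56.10≤84.82).
D5: dominated by D2 (memory 197≥94, network 12≥3, vCPUs 9≥7, price 17.23≤20.98).
D6: not dominated (best price).
D7: not dominated (best vCPUs).
D8: not dominated.
D9: not dominated.
D10: dominated by D7 (memory 155≥103, network 14≥2, vCPUs 46≥11, price 56.10≤75.59).
Pareto-optimal: D2, D3, D6, D7, D8, D9 → 6.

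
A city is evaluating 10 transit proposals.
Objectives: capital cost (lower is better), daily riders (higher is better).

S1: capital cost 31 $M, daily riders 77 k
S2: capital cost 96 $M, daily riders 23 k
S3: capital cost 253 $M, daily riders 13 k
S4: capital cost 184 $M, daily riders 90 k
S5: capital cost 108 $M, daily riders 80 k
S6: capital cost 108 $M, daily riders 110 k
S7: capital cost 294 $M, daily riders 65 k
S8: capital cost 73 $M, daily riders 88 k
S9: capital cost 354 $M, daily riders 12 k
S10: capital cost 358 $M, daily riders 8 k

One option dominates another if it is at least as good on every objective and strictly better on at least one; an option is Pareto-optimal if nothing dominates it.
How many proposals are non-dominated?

S1: not dominated (best capital cost).
S2: dominated by S1 (capital cost 31≤96, daily riders 77≥23).
S3: dominated by S1 (capital cost 31≤253, daily riders 77≥13).
S4: dominated by S6 (capital cost 108≤184, daily riders 110≥90).
S5: dominated by S6 (capital cost 108≤108, daily riders 110≥80).
S6: not dominated (best daily riders).
S7: dominated by S1 (capital cost 31≤294, daily riders 77≥65).
S8: not dominated.
S9: dominated by S1 (capital cost 31≤354, daily riders 77≥12).
S10: dominated by S1 (capital cost 31≤358, daily riders 77≥8).
Pareto-optimal: S1, S6, S8 → 3.

3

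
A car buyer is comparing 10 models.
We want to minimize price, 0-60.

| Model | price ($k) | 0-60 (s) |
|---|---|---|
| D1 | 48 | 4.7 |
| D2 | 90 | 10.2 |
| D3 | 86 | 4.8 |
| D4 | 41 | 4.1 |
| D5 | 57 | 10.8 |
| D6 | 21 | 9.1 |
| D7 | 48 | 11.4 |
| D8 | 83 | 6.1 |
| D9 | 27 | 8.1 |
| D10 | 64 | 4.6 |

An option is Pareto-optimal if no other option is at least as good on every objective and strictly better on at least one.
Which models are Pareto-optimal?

D1: dominated by D4 (price 41≤48, 0-60 4.1≤4.7).
D2: dominated by D1 (price 48≤90, 0-60 4.7≤10.2).
D3: dominated by D1 (price 48≤86, 0-60 4.7≤4.8).
D4: not dominated (best 0-60).
D5: dominated by D1 (price 48≤57, 0-60 4.7≤10.8).
D6: not dominated (best price).
D7: dominated by D1 (price 48≤48, 0-60 4.7≤11.4).
D8: dominated by D1 (price 48≤83, 0-60 4.7≤6.1).
D9: not dominated.
D10: dominated by D4 (price 41≤64, 0-60 4.1≤4.6).

D4, D6, D9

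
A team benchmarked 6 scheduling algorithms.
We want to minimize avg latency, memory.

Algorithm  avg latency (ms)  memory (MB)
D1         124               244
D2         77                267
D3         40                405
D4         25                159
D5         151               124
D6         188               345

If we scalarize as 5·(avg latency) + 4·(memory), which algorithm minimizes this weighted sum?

D1: 5·124 + 4·244 = 1596
D2: 5·77 + 4·267 = 1453
D3: 5·40 + 4·405 = 1820
D4: 5·25 + 4·159 = 761
D5: 5·151 + 4·124 = 1251
D6: 5·188 + 4·345 = 2320
Lowest: D4 at 761.

D4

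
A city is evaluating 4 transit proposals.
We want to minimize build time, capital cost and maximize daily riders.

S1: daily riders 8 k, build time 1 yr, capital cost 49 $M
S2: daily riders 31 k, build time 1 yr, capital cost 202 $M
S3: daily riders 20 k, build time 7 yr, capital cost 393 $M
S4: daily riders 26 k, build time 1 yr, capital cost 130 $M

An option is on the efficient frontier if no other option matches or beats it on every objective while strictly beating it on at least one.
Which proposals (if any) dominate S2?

none

S1: worse on daily riders (8 vs 31).
S3: worse on daily riders (20 vs 31).
S4: worse on daily riders (26 vs 31).
No option dominates S2.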